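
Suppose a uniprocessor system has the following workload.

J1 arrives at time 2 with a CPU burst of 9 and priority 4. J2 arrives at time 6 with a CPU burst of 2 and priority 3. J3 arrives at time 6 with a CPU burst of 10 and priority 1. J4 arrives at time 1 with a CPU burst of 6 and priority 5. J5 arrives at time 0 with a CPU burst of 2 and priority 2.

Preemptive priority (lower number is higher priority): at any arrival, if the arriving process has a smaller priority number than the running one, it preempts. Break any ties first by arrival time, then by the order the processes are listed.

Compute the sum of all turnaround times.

73

Timeline: | J5 0-2 | J1 2-6 | J3 6-16 | J2 16-18 | J1 18-23 | J4 23-29 |
Completion: J1=23  J2=18  J3=16  J4=29  J5=2
Turnaround = completion − arrival: J1=21, J2=12, J3=10, J4=28, J5=2
Total turnaround = 21 + 12 + 10 + 28 + 2 = 73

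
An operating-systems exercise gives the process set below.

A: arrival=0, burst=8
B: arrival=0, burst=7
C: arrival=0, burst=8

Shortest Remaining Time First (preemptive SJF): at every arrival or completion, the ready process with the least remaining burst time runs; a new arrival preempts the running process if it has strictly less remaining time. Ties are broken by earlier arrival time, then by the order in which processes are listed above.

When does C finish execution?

23

Gantt: | B 0-7 | A 7-15 | C 15-23 |
Completion: A=15  B=7  C=23
Turnaround (C−A): A=15  B=7  C=23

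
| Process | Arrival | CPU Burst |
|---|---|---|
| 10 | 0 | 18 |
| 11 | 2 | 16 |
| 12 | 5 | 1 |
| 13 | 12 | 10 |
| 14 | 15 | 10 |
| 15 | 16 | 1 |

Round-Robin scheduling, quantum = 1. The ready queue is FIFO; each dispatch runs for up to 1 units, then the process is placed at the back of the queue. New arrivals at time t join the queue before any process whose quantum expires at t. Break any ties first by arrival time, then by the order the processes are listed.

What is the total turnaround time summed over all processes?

Gantt: | 10 0-2 | 11 2-3 | 10 3-4 | 11 4-5 | 10 5-6 | 12 6-7 | 11 7-8 | 10 8-9 | 11 9-10 | 10 10-11 | 11 11-12 | 10 12-13 | 13 13-14 | 11 14-15 | 10 15-16 | 13 16-17 | 14 17-18 | 11 18-19 | 15 19-20 | 10 20-21 | 13 21-22 | 14 22-23 | 11 23-24 | 10 24-25 | 13 25-26 | 14 26-27 | 11 27-28 | 10 28-29 | 13 29-30 | 14 30-31 | 11 31-32 | 10 32-33 | 13 33-34 | 14 34-35 | 11 35-36 | 10 36-37 | 13 37-38 | 14 38-39 | 11 39-40 | 10 40-41 | 13 41-42 | 14 42-43 | 11 43-44 | 10 44-45 | 13 45-46 | 14 46-47 | 11 47-48 | 10 48-49 | 13 49-50 | 14 50-51 | 11 51-52 | 10 52-53 | 14 53-54 | 11 54-55 | 10 55-56 |
Completion: 10=56  11=55  12=7  13=50  14=54  15=20
Turnaround (C−A): 10=56  11=53  12=2  13=38  14=39  15=4
Turnaround = completion − arrival: 10=56, 11=53, 12=2, 13=38, 14=39, 15=4
Total turnaround = 56 + 53 + 2 + 38 + 39 + 4 = 192

192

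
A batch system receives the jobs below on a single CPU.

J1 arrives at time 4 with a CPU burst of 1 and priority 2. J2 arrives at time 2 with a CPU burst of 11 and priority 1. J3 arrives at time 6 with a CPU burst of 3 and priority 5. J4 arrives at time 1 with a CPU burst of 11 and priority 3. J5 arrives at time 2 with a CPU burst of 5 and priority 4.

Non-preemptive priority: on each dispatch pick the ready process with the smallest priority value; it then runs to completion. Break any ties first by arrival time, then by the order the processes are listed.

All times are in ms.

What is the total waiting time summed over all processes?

74

Gantt: | idle 0-1 | J4 1-12 | J2 12-23 | J1 23-24 | J5 24-29 | J3 29-32 |
Completion: J1=24  J2=23  J3=32  J4=12  J5=29
Turnaround (C−A): J1=20  J2=21  J3=26  J4=11  J5=27
Waiting = turnaround − burst: J1=19, J2=10, J3=23, J4=0, J5=22
Total waiting = 19 + 10 + 23 + 0 + 22 = 74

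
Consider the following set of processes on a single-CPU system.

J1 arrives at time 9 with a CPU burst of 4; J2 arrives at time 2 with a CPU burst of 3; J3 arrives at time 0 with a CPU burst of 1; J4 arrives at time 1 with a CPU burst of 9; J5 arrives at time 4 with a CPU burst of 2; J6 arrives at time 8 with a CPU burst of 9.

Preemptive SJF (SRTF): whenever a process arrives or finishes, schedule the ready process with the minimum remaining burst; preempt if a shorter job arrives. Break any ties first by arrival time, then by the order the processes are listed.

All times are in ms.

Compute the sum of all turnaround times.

Timeline: | J3 0-1 | J4 1-2 | J2 2-5 | J5 5-7 | J4 7-9 | J1 9-13 | J4 13-19 | J6 19-28 |
Completion: J1=13  J2=5  J3=1  J4=19  J5=7  J6=28
Turnaround = completion − arrival: J1=4, J2=3, J3=1, J4=18, J5=3, J6=20
Total turnaround = 4 + 3 + 1 + 18 + 3 + 20 = 49

49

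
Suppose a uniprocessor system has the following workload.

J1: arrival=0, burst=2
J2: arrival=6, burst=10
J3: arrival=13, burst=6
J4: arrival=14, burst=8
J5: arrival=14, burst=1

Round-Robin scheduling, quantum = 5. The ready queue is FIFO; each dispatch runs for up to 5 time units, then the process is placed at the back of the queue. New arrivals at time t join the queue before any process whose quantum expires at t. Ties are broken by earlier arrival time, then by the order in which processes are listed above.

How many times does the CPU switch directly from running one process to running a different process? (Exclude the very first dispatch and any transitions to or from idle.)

5

Schedule: | J1 0-2 | idle 2-6 | J2 6-16 | J3 16-21 | J4 21-26 | J5 26-27 | J3 27-28 | J4 28-31 |
Completion: J1=2  J2=16  J3=28  J4=31  J5=27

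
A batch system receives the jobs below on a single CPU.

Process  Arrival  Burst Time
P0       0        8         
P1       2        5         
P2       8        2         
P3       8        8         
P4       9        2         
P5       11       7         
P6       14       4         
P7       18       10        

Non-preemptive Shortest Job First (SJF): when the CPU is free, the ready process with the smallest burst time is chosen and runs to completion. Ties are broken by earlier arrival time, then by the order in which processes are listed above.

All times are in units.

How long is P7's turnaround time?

28

Timeline: | P0 0-8 | P2 8-10 | P4 10-12 | P1 12-17 | P6 17-21 | P5 21-28 | P3 28-36 | P7 36-46 |
Completion: P0=8  P1=17  P2=10  P3=36  P4=12  P5=28  P6=21  P7=46
Turnaround(P7) = completion − arrival = 46 − 18 = 28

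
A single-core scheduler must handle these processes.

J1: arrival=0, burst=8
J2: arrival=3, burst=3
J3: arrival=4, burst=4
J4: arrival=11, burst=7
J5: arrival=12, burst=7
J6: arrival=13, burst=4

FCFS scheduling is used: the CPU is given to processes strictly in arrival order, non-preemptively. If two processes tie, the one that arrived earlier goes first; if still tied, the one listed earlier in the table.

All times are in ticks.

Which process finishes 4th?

J4

Schedule: | J1 0-8 | J2 8-11 | J3 11-15 | J4 15-22 | J5 22-29 | J6 29-33 |
Completion: J1=8  J2=11  J3=15  J4=22  J5=29  J6=33
Finish order: J1 → J2 → J3 → J4 → J5 → J6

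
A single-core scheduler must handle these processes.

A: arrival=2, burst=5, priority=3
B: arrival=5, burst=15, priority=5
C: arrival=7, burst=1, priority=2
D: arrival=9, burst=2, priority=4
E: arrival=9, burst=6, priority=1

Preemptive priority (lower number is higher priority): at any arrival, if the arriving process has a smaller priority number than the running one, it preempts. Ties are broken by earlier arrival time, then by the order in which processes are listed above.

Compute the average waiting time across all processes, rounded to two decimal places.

3.40

Timeline: | idle 0-2 | A 2-7 | C 7-8 | B 8-9 | E 9-15 | D 15-17 | B 17-31 |
Completion: A=7  B=31  C=8  D=17  E=15
Waiting times: A=0, B=11, C=0, D=6, E=0
Average waiting = (0+11+0+6+0) / 5 = 17/5 = 3.40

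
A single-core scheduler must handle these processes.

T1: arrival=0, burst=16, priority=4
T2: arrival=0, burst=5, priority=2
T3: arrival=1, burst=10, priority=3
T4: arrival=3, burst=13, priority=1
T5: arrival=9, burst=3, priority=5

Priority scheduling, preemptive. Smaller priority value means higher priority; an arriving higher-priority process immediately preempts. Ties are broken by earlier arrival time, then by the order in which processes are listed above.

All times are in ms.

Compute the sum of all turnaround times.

140

Schedule: | T2 0-3 | T4 3-16 | T2 16-18 | T3 18-28 | T1 28-44 | T5 44-47 |
Completion: T1=44  T2=18  T3=28  T4=16  T5=47
Turnaround (C−A): T1=44  T2=18  T3=27  T4=13  T5=38
Turnaround = completion − arrival: T1=44, T2=18, T3=27, T4=13, T5=38
Total turnaround = 44 + 18 + 27 + 13 + 38 = 140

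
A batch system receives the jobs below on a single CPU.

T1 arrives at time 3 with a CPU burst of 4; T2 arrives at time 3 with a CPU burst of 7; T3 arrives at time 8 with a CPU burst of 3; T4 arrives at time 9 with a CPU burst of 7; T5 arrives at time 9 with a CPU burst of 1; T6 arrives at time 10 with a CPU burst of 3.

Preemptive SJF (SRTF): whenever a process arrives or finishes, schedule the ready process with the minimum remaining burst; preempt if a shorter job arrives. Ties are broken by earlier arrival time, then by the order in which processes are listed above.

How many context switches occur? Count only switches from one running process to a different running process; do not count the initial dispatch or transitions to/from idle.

Timeline: | idle 0-3 | T1 3-7 | T2 7-8 | T3 8-9 | T5 9-10 | T3 10-12 | T6 12-15 | T2 15-21 | T4 21-28 |
Completion: T1=7  T2=21  T3=12  T4=28  T5=10  T6=15
Turnaround (C−A): T1=4  T2=18  T3=4  T4=19  T5=1  T6=5

7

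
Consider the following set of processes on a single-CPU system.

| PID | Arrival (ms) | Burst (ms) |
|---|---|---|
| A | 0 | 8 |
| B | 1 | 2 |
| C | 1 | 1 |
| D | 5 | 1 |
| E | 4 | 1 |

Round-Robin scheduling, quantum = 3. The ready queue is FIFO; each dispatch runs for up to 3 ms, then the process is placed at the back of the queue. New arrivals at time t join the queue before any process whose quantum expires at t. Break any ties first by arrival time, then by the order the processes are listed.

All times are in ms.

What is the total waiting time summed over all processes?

21

Gantt: | A 0-3 | B 3-5 | C 5-6 | A 6-9 | E 9-10 | D 10-11 | A 11-13 |
Completion: A=13  B=5  C=6  D=11  E=10
Turnaround (C−A): A=13  B=4  C=5  D=6  E=6
Waiting = turnaround − burst: A=5, B=2, C=4, D=5, E=5
Total waiting = 5 + 2 + 4 + 5 + 5 = 21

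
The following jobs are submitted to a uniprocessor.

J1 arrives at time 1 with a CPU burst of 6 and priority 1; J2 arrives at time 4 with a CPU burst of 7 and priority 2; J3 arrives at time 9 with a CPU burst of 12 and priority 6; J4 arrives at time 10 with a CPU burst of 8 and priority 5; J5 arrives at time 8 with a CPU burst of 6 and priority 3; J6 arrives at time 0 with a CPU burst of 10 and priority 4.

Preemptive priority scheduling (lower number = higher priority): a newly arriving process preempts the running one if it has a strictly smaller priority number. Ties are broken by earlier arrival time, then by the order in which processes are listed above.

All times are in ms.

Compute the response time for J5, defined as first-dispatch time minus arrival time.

Timeline: | J6 0-1 | J1 1-7 | J2 7-14 | J5 14-20 | J6 20-29 | J4 29-37 | J3 37-49 |
Completion: J1=7  J2=14  J3=49  J4=37  J5=20  J6=29
Response(J5) = first start − arrival = 14 − 8 = 6

6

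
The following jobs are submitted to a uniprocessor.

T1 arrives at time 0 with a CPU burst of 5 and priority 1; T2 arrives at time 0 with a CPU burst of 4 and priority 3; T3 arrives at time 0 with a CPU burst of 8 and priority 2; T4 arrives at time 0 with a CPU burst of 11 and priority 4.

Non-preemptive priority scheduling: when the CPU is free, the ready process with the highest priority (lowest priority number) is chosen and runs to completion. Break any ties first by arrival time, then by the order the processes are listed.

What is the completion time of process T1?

Schedule: | T1 0-5 | T3 5-13 | T2 13-17 | T4 17-28 |
Completion: T1=5  T2=17  T3=13  T4=28

5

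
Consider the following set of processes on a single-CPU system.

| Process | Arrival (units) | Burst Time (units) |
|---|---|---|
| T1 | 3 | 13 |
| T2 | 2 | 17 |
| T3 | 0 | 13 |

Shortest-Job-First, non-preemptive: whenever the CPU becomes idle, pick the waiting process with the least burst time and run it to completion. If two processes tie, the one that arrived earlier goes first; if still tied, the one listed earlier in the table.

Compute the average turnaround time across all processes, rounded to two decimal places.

Timeline: | T3 0-13 | T1 13-26 | T2 26-43 |
Completion: T1=26  T2=43  T3=13
Turnaround (C−A): T1=23  T2=41  T3=13
Turnaround times: T1=23, T2=41, T3=13
Average turnaround = (23+41+13) / 3 = 77/3 = 25.67

25.67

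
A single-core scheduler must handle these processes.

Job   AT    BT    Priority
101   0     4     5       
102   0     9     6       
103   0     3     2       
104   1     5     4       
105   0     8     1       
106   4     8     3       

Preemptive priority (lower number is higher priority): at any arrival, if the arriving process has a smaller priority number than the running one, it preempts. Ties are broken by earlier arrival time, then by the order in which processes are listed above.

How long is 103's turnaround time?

11

Timeline: | 105 0-8 | 103 8-11 | 106 11-19 | 104 19-24 | 101 24-28 | 102 28-37 |
Completion: 101=28  102=37  103=11  104=24  105=8  106=19
Turnaround (C−A): 101=28  102=37  103=11  104=23  105=8  106=15
Turnaround(103) = completion − arrival = 11 − 0 = 11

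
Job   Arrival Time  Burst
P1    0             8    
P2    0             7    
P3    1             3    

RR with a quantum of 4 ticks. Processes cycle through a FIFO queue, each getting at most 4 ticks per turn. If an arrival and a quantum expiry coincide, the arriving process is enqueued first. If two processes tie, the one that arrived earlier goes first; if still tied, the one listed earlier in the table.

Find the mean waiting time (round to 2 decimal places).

Schedule: | P1 0-4 | P2 4-8 | P3 8-11 | P1 11-15 | P2 15-18 |
Completion: P1=15  P2=18  P3=11
Waiting times: P1=7, P2=11, P3=7
Average waiting = (7+11+7) / 3 = 25/3 = 8.33

8.33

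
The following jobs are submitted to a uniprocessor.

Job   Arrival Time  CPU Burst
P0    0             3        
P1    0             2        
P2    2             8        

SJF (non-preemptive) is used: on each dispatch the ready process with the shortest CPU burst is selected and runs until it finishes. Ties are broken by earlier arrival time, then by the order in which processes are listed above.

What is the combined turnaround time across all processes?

Timeline: | P1 0-2 | P0 2-5 | P2 5-13 |
Completion: P0=5  P1=2  P2=13
Turnaround = completion − arrival: P0=5, P1=2, P2=11
Total turnaround = 5 + 2 + 11 = 18

18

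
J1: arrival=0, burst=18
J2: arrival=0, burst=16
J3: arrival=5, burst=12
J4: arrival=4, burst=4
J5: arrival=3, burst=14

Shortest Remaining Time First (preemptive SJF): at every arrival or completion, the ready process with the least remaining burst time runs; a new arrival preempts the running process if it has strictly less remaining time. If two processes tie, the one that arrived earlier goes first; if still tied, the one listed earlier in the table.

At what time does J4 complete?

Timeline: | J2 0-4 | J4 4-8 | J2 8-20 | J3 20-32 | J5 32-46 | J1 46-64 |
Completion: J1=64  J2=20  J3=32  J4=8  J5=46
Turnaround (C−A): J1=64  J2=20  J3=27  J4=4  J5=43

8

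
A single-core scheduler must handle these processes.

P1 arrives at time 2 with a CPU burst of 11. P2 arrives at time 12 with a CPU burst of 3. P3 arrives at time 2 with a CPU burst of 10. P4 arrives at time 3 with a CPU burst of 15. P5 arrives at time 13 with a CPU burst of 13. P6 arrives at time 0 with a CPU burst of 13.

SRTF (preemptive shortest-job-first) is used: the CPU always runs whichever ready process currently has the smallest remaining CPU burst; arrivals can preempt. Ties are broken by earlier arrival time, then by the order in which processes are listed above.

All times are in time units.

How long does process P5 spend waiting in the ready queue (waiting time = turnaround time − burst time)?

Schedule: | P6 0-2 | P3 2-12 | P2 12-15 | P6 15-26 | P1 26-37 | P5 37-50 | P4 50-65 |
Completion: P1=37  P2=15  P3=12  P4=65  P5=50  P6=26
Turnaround (C−A): P1=35  P2=3  P3=10  P4=62  P5=37  P6=26
Waiting(P5) = turnaround − burst = 37 − 13 = 24

24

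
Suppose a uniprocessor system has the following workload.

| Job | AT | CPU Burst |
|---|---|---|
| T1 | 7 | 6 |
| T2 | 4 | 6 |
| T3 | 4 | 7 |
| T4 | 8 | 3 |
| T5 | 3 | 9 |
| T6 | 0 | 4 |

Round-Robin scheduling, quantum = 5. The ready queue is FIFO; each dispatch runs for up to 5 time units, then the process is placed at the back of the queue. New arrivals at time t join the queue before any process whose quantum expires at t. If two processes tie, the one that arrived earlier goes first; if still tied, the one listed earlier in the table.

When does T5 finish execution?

31

Timeline: | T6 0-4 | T5 4-9 | T2 9-14 | T3 14-19 | T1 19-24 | T4 24-27 | T5 27-31 | T2 31-32 | T3 32-34 | T1 34-35 |
Completion: T1=35  T2=32  T3=34  T4=27  T5=31  T6=4
Turnaround (C−A): T1=28  T2=28  T3=30  T4=19  T5=28  T6=4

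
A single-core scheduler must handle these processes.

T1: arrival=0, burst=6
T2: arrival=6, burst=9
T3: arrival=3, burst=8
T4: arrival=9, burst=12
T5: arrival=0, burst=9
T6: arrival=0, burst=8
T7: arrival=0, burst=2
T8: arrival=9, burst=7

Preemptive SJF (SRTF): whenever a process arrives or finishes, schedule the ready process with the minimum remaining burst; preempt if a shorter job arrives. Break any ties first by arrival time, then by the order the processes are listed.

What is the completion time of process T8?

23

Schedule: | T7 0-2 | T1 2-8 | T6 8-16 | T8 16-23 | T3 23-31 | T5 31-40 | T2 40-49 | T4 49-61 |
Completion: T1=8  T2=49  T3=31  T4=61  T5=40  T6=16  T7=2  T8=23
Turnaround (C−A): T1=8  T2=43  T3=28  T4=52  T5=40  T6=16  T7=2  T8=14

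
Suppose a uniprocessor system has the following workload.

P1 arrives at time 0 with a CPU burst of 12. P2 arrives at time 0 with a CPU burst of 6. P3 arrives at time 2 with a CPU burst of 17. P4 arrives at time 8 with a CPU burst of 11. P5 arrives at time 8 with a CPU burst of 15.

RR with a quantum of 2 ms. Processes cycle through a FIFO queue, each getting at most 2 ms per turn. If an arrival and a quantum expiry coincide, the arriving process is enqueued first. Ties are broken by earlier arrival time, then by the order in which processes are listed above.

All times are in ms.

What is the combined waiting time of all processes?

159

Timeline: | P1 0-2 | P2 2-4 | P3 4-6 | P1 6-8 | P2 8-10 | P3 10-12 | P4 12-14 | P5 14-16 | P1 16-18 | P2 18-20 | P3 20-22 | P4 22-24 | P5 24-26 | P1 26-28 | P3 28-30 | P4 30-32 | P5 32-34 | P1 34-36 | P3 36-38 | P4 38-40 | P5 40-42 | P1 42-44 | P3 44-46 | P4 46-48 | P5 48-50 | P3 50-52 | P4 52-53 | P5 53-55 | P3 55-57 | P5 57-59 | P3 59-60 | P5 60-61 |
Completion: P1=44  P2=20  P3=60  P4=53  P5=61
Turnaround (C−A): P1=44  P2=20  P3=58  P4=45  P5=53
Waiting = turnaround − burst: P1=32, P2=14, P3=41, P4=34, P5=38
Total waiting = 32 + 14 + 41 + 34 + 38 = 159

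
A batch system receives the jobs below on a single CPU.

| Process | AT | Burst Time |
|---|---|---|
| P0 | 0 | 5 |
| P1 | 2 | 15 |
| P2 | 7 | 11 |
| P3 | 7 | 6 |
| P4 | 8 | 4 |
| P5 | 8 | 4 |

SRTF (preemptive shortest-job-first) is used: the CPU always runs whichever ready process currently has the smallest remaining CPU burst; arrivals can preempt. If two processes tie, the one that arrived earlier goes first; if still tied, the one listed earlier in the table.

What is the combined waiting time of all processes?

Timeline: | P0 0-5 | P1 5-7 | P3 7-8 | P4 8-12 | P5 12-16 | P3 16-21 | P2 21-32 | P1 32-45 |
Completion: P0=5  P1=45  P2=32  P3=21  P4=12  P5=16
Turnaround (C−A): P0=5  P1=43  P2=25  P3=14  P4=4  P5=8
Waiting = turnaround − burst: P0=0, P1=28, P2=14, P3=8, P4=0, P5=4
Total waiting = 0 + 28 + 14 + 8 + 0 + 4 = 54

54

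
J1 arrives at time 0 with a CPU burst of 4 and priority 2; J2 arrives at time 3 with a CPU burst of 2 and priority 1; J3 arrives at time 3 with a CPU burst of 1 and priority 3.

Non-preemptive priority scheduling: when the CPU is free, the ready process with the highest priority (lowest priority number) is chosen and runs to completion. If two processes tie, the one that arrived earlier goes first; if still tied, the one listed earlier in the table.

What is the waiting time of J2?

1

Timeline: | J1 0-4 | J2 4-6 | J3 6-7 |
Completion: J1=4  J2=6  J3=7
Turnaround (C−A): J1=4  J2=3  J3=4
Waiting(J2) = turnaround − burst = 3 − 2 = 1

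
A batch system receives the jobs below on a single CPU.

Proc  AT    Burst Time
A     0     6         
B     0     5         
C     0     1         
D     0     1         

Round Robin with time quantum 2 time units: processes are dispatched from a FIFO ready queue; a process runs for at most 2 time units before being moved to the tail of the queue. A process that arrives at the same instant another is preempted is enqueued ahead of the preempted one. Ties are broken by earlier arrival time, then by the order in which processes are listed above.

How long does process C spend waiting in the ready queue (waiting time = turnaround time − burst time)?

4

Schedule: | A 0-2 | B 2-4 | C 4-5 | D 5-6 | A 6-8 | B 8-10 | A 10-12 | B 12-13 |
Completion: A=12  B=13  C=5  D=6
Turnaround (C−A): A=12  B=13  C=5  D=6
Waiting(C) = turnaround − burst = 5 − 1 = 4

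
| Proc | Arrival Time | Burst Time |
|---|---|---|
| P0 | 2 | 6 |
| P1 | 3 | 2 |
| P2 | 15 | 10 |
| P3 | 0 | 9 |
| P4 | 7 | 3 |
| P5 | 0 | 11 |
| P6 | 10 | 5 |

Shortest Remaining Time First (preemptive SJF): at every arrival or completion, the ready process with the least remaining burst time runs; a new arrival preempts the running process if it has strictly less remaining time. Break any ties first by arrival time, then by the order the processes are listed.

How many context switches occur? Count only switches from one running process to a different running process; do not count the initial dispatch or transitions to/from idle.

Timeline: | P3 0-2 | P0 2-3 | P1 3-5 | P0 5-10 | P4 10-13 | P6 13-18 | P3 18-25 | P2 25-35 | P5 35-46 |
Completion: P0=10  P1=5  P2=35  P3=25  P4=13  P5=46  P6=18
Turnaround (C−A): P0=8  P1=2  P2=20  P3=25  P4=6  P5=46  P6=8

8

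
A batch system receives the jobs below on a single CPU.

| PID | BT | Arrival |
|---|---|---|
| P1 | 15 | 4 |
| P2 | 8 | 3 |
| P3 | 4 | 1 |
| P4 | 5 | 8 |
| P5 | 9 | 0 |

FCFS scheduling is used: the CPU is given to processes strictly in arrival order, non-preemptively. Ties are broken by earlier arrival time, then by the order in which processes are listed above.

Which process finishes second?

P3

Schedule: | P5 0-9 | P3 9-13 | P2 13-21 | P1 21-36 | P4 36-41 |
Completion: P1=36  P2=21  P3=13  P4=41  P5=9
Finish order: P5 → P3 → P2 → P1 → P4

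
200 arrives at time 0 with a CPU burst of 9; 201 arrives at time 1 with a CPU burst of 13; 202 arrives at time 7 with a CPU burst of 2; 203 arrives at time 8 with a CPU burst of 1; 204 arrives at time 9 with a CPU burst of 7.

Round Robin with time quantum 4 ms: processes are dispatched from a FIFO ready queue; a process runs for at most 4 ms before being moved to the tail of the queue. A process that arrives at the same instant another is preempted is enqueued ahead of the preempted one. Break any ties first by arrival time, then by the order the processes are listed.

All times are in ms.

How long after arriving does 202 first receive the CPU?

5

Timeline: | 200 0-4 | 201 4-8 | 200 8-12 | 202 12-14 | 203 14-15 | 201 15-19 | 204 19-23 | 200 23-24 | 201 24-28 | 204 28-31 | 201 31-32 |
Completion: 200=24  201=32  202=14  203=15  204=31
Response(202) = first start − arrival = 12 − 7 = 5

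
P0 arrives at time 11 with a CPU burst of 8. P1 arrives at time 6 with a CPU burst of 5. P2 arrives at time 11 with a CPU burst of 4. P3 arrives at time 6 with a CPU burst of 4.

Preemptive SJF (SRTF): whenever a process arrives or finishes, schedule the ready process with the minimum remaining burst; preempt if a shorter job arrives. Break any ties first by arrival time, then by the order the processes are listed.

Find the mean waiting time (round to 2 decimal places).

4.00

Gantt: | idle 0-6 | P3 6-10 | P1 10-15 | P2 15-19 | P0 19-27 |
Completion: P0=27  P1=15  P2=19  P3=10
Waiting times: P0=8, P1=4, P2=4, P3=0
Average waiting = (8+4+4+0) / 4 = 16/4 = 4.00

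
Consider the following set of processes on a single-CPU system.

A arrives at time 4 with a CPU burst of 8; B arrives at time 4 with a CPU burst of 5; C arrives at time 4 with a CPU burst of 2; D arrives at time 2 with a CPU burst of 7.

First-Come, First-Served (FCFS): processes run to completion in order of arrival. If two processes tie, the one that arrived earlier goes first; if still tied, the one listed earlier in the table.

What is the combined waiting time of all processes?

Timeline: | idle 0-2 | D 2-9 | A 9-17 | B 17-22 | C 22-24 |
Completion: A=17  B=22  C=24  D=9
Turnaround (C−A): A=13  B=18  C=20  D=7
Waiting = turnaround − burst: A=5, B=13, C=18, D=0
Total waiting = 5 + 13 + 18 + 0 = 36

36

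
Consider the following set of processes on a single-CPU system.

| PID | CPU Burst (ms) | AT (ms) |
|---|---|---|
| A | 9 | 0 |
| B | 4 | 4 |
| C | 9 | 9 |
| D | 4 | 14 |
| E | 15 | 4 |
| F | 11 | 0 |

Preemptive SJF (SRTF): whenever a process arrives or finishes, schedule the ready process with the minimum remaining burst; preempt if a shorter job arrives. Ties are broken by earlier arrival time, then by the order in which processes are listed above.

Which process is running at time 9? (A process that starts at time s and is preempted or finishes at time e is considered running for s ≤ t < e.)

A

Gantt: | A 0-4 | B 4-8 | A 8-13 | C 13-14 | D 14-18 | C 18-26 | F 26-37 | E 37-52 |
Completion: A=13  B=8  C=26  D=18  E=52  F=37
Turnaround (C−A): A=13  B=4  C=17  D=4  E=48  F=37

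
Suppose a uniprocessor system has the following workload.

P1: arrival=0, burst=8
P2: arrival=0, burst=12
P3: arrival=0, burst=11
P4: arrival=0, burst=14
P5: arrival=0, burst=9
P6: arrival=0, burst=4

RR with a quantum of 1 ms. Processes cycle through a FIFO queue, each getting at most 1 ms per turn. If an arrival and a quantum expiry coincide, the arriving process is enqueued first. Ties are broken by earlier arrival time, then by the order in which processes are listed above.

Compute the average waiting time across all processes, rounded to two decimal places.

36.67

Gantt: | P1 0-1 | P2 1-2 | P3 2-3 | P4 3-4 | P5 4-5 | P6 5-6 | P1 6-7 | P2 7-8 | P3 8-9 | P4 9-10 | P5 10-11 | P6 11-12 | P1 12-13 | P2 13-14 | P3 14-15 | P4 15-16 | P5 16-17 | P6 17-18 | P1 18-19 | P2 19-20 | P3 20-21 | P4 21-22 | P5 22-23 | P6 23-24 | P1 24-25 | P2 25-26 | P3 26-27 | P4 27-28 | P5 28-29 | P1 29-30 | P2 30-31 | P3 31-32 | P4 32-33 | P5 33-34 | P1 34-35 | P2 35-36 | P3 36-37 | P4 37-38 | P5 38-39 | P1 39-40 | P2 40-41 | P3 41-42 | P4 42-43 | P5 43-44 | P2 44-45 | P3 45-46 | P4 46-47 | P5 47-48 | P2 48-49 | P3 49-50 | P4 50-51 | P2 51-52 | P3 52-53 | P4 53-54 | P2 54-55 | P4 55-58 |
Completion: P1=40  P2=55  P3=53  P4=58  P5=48  P6=24
Waiting times: P1=32, P2=43, P3=42, P4=44, P5=39, P6=20
Average waiting = (32+43+42+44+39+20) / 6 = 220/6 = 36.67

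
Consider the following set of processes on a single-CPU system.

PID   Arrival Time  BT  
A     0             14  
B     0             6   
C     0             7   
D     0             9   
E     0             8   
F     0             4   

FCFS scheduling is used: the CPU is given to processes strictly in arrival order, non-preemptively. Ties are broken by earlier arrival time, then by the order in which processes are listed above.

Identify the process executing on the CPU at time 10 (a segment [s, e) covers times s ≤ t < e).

Gantt: | A 0-14 | B 14-20 | C 20-27 | D 27-36 | E 36-44 | F 44-48 |
Completion: A=14  B=20  C=27  D=36  E=44  F=48

A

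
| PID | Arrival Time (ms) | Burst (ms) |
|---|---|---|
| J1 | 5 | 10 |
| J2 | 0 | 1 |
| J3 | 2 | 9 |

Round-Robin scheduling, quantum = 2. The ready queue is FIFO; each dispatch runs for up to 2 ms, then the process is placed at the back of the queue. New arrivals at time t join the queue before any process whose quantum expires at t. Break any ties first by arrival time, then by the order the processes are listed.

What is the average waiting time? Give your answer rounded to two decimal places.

4.00

Timeline: | J2 0-1 | idle 1-2 | J3 2-6 | J1 6-8 | J3 8-10 | J1 10-12 | J3 12-14 | J1 14-16 | J3 16-17 | J1 17-21 |
Completion: J1=21  J2=1  J3=17
Waiting times: J1=6, J2=0, J3=6
Average waiting = (6+0+6) / 3 = 12/3 = 4.00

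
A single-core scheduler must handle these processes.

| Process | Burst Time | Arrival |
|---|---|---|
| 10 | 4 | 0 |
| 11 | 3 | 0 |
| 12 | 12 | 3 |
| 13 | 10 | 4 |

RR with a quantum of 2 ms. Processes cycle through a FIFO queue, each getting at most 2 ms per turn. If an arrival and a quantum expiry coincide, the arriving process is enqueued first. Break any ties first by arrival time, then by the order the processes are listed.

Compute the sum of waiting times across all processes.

37

Timeline: | 10 0-2 | 11 2-4 | 10 4-6 | 12 6-8 | 13 8-10 | 11 10-11 | 12 11-13 | 13 13-15 | 12 15-17 | 13 17-19 | 12 19-21 | 13 21-23 | 12 23-25 | 13 25-27 | 12 27-29 |
Completion: 10=6  11=11  12=29  13=27
Turnaround (C−A): 10=6  11=11  12=26  13=23
Waiting = turnaround − burst: 10=2, 11=8, 12=14, 13=13
Total waiting = 2 + 8 + 14 + 13 = 37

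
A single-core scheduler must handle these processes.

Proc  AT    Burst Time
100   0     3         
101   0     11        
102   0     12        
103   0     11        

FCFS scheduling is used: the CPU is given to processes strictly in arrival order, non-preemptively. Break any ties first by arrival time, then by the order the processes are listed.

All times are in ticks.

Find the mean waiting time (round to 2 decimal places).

10.75

Gantt: | 100 0-3 | 101 3-14 | 102 14-26 | 103 26-37 |
Completion: 100=3  101=14  102=26  103=37
Turnaround (C−A): 100=3  101=14  102=26  103=37
Waiting times: 100=0, 101=3, 102=14, 103=26
Average waiting = (0+3+14+26) / 4 = 43/4 = 10.75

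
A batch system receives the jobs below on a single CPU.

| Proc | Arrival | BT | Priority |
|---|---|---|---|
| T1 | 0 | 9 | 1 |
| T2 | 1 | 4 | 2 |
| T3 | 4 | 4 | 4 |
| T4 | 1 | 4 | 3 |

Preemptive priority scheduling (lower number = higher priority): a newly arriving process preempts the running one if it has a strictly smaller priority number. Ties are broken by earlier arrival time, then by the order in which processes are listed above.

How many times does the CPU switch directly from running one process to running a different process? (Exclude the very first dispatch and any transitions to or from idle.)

3

Gantt: | T1 0-9 | T2 9-13 | T4 13-17 | T3 17-21 |
Completion: T1=9  T2=13  T3=21  T4=17
Turnaround (C−A): T1=9  T2=12  T3=17  T4=16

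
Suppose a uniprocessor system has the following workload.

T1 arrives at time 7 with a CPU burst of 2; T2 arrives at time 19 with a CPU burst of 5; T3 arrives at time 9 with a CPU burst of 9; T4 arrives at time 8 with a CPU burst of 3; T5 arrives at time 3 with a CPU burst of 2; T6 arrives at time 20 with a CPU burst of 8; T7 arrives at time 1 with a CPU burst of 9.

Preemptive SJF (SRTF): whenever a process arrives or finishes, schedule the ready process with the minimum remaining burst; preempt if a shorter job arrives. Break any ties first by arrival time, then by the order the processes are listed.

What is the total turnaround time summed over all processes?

Gantt: | idle 0-1 | T7 1-3 | T5 3-5 | T7 5-7 | T1 7-9 | T4 9-12 | T7 12-17 | T3 17-19 | T2 19-24 | T3 24-31 | T6 31-39 |
Completion: T1=9  T2=24  T3=31  T4=12  T5=5  T6=39  T7=17
Turnaround (C−A): T1=2  T2=5  T3=22  T4=4  T5=2  T6=19  T7=16
Turnaround = completion − arrival: T1=2, T2=5, T3=22, T4=4, T5=2, T6=19, T7=16
Total turnaround = 2 + 5 + 22 + 4 + 2 + 19 + 16 = 70

70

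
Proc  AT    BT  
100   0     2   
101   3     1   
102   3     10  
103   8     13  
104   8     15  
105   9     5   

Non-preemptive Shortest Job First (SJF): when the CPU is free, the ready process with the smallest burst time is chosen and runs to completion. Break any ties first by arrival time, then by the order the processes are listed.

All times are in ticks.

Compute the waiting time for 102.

Schedule: | 100 0-2 | idle 2-3 | 101 3-4 | 102 4-14 | 105 14-19 | 103 19-32 | 104 32-47 |
Completion: 100=2  101=4  102=14  103=32  104=47  105=19
Turnaround (C−A): 100=2  101=1  102=11  103=24  104=39  105=10
Waiting(102) = turnaround − burst = 11 − 10 = 1

1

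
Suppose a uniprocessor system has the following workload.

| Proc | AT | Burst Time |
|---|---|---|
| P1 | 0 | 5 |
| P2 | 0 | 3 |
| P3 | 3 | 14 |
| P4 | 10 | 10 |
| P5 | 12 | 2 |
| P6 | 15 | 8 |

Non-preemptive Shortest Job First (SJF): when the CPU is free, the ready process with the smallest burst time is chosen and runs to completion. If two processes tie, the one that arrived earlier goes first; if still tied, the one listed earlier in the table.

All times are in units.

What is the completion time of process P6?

Timeline: | P2 0-3 | P1 3-8 | P3 8-22 | P5 22-24 | P6 24-32 | P4 32-42 |
Completion: P1=8  P2=3  P3=22  P4=42  P5=24  P6=32

32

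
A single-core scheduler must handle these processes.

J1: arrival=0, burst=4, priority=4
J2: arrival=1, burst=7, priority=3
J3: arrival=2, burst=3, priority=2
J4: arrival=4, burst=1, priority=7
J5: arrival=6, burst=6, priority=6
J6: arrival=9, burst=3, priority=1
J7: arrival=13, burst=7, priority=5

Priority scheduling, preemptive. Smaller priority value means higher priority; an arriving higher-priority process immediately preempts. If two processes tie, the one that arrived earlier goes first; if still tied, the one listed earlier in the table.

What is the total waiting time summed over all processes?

67

Schedule: | J1 0-1 | J2 1-2 | J3 2-5 | J2 5-9 | J6 9-12 | J2 12-14 | J1 14-17 | J7 17-24 | J5 24-30 | J4 30-31 |
Completion: J1=17  J2=14  J3=5  J4=31  J5=30  J6=12  J7=24
Turnaround (C−A): J1=17  J2=13  J3=3  J4=27  J5=24  J6=3  J7=11
Waiting = turnaround − burst: J1=13, J2=6, J3=0, J4=26, J5=18, J6=0, J7=4
Total waiting = 13 + 6 + 0 + 26 + 18 + 0 + 4 = 67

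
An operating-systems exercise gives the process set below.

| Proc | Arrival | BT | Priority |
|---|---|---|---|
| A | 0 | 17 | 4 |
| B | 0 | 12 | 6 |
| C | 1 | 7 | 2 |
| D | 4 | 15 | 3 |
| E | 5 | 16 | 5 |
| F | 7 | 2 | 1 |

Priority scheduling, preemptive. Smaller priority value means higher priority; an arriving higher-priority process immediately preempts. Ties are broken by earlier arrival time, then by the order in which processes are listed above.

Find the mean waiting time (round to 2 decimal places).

20.83

Schedule: | A 0-1 | C 1-7 | F 7-9 | C 9-10 | D 10-25 | A 25-41 | E 41-57 | B 57-69 |
Completion: A=41  B=69  C=10  D=25  E=57  F=9
Turnaround (C−A): A=41  B=69  C=9  D=21  E=52  F=2
Waiting times: A=24, B=57, C=2, D=6, E=36, F=0
Average waiting = (24+57+2+6+36+0) / 6 = 125/6 = 20.83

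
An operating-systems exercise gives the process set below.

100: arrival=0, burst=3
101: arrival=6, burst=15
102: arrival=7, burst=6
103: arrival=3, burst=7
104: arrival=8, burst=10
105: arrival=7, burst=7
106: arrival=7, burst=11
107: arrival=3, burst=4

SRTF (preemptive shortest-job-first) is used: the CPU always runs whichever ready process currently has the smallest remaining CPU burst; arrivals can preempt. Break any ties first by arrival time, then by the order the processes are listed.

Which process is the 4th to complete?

103

Timeline: | 100 0-3 | 107 3-7 | 102 7-13 | 103 13-20 | 105 20-27 | 104 27-37 | 106 37-48 | 101 48-63 |
Completion: 100=3  101=63  102=13  103=20  104=37  105=27  106=48  107=7
Turnaround (C−A): 100=3  101=57  102=6  103=17  104=29  105=20  106=41  107=4
Finish order: 100 → 107 → 102 → 103 → 105 → 104 → 106 → 101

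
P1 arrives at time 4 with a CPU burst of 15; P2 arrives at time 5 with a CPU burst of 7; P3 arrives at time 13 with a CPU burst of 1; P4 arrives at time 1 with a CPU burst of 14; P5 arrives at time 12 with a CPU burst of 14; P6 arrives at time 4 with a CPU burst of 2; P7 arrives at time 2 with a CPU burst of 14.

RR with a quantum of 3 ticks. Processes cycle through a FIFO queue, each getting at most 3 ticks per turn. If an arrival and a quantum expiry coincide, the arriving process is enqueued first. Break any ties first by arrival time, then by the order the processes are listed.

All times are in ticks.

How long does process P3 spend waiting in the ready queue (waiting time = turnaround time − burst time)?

Timeline: | idle 0-1 | P4 1-4 | P7 4-7 | P1 7-10 | P6 10-12 | P4 12-15 | P2 15-18 | P7 18-21 | P1 21-24 | P5 24-27 | P3 27-28 | P4 28-31 | P2 31-34 | P7 34-37 | P1 37-40 | P5 40-43 | P4 43-46 | P2 46-47 | P7 47-50 | P1 50-53 | P5 53-56 | P4 56-58 | P7 58-60 | P1 60-63 | P5 63-68 |
Completion: P1=63  P2=47  P3=28  P4=58  P5=68  P6=12  P7=60
Turnaround (C−A): P1=59  P2=42  P3=15  P4=57  P5=56  P6=8  P7=58
Waiting(P3) = turnaround − burst = 15 − 1 = 14

14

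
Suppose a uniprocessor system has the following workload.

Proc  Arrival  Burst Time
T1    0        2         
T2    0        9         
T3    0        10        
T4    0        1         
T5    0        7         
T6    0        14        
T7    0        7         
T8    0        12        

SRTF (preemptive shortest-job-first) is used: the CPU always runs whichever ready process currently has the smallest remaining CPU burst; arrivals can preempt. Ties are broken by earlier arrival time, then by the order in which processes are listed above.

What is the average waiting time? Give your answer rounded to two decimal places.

Schedule: | T4 0-1 | T1 1-3 | T5 3-10 | T7 10-17 | T2 17-26 | T3 26-36 | T8 36-48 | T6 48-62 |
Completion: T1=3  T2=26  T3=36  T4=1  T5=10  T6=62  T7=17  T8=48
Turnaround (C−A): T1=3  T2=26  T3=36  T4=1  T5=10  T6=62  T7=17  T8=48
Waiting times: T1=1, T2=17, T3=26, T4=0, T5=3, T6=48, T7=10, T8=36
Average waiting = (1+17+26+0+3+48+10+36) / 8 = 141/8 = 17.63

17.63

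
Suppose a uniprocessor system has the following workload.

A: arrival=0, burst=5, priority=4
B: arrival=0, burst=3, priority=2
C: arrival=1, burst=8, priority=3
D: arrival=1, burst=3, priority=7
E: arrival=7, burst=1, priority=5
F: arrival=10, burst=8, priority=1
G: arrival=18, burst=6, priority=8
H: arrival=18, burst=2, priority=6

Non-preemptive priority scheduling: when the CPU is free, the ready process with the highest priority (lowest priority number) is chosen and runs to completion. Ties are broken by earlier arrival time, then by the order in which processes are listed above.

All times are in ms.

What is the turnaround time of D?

Schedule: | B 0-3 | C 3-11 | F 11-19 | A 19-24 | E 24-25 | H 25-27 | D 27-30 | G 30-36 |
Completion: A=24  B=3  C=11  D=30  E=25  F=19  G=36  H=27
Turnaround (C−A): A=24  B=3  C=10  D=29  E=18  F=9  G=18  H=9
Turnaround(D) = completion − arrival = 30 − 1 = 29

29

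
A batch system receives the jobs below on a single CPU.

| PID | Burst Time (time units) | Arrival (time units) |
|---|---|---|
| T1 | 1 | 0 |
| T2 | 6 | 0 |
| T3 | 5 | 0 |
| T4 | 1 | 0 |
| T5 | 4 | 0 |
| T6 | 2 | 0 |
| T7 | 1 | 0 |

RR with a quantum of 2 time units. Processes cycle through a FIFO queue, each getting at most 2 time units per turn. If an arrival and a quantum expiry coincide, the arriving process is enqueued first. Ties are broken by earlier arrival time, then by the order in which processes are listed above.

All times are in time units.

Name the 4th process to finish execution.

T7

Gantt: | T1 0-1 | T2 1-3 | T3 3-5 | T4 5-6 | T5 6-8 | T6 8-10 | T7 10-11 | T2 11-13 | T3 13-15 | T5 15-17 | T2 17-19 | T3 19-20 |
Completion: T1=1  T2=19  T3=20  T4=6  T5=17  T6=10  T7=11
Finish order: T1 → T4 → T6 → T7 → T5 → T2 → T3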